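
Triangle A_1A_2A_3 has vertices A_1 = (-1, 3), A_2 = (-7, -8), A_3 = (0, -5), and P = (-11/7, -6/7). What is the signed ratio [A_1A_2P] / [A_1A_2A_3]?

2/7

[A_1A_2A_3] = ½·((-1)·(-8−(-5)) + (-7)·(-5−3) + 0·(3−(-8))) = ½·(3 + 56 + 0) = 59/2.
[A_1A_2P] = ½·((-1)·(-8−(-6/7)) + (-7)·(-6/7−3) + (-11/7)·(3−(-8))) = ½·(50/7 + 27 − 121/7) = 59/7, so the ratio is (59/7)/(59/2) = 2/7.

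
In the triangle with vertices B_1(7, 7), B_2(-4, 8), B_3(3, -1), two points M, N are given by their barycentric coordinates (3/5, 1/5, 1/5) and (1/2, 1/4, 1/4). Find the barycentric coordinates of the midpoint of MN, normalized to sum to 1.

Since both coordinate triples sum to 1, the midpoint's barycentrics are the componentwise average.
(3/5+1/2)/2 = 11/20; similarly 9/40 and 9/40.

(11/20, 9/40, 9/40)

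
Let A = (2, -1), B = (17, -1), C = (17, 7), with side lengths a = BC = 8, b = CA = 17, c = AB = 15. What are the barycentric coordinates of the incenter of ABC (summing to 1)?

(1/5, 17/40, 3/8)

The incenter has barycentric coordinates proportional to the opposite side lengths: (8 : 17 : 15).
Normalizing by 8+17+15 = 40 gives (1/5, 17/40, 3/8).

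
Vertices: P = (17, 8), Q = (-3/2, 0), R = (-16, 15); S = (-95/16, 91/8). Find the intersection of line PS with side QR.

Barycentric coordinates of S with respect to PQR: (1/4, 1/8, 5/8).
On side QR the P-coordinate is zero; dropping S's P-weight 1/4 and renormalizing the remaining 1/8 : 5/8 gives weights 1/6, 5/6 on Q, R.
T = (1/6)·(-3/2, 0) + (5/6)·(-16, 15) = (-163/12, 25/2).

(-163/12, 25/2)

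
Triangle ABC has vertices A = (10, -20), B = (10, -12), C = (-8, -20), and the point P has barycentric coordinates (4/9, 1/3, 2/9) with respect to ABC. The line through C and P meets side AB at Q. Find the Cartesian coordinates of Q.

(10, -116/7)

Line CP meets AB where the C-coordinate vanishes; zeroing P's C-weight and renormalizing leaves A, B-weights 4/9 : 1/3 → (4/7, 3/7).
So Q = (4/7)·A + (3/7)·B = (10, -116/7).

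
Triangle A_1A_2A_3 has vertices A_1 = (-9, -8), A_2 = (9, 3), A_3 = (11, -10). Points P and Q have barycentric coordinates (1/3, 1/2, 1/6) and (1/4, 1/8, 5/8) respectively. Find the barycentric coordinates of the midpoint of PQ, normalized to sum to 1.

Since both coordinate triples sum to 1, the midpoint's barycentrics are the componentwise average.
(1/3+1/4)/2 = 7/24; similarly 5/16 and 19/48.

(7/24, 5/16, 19/48)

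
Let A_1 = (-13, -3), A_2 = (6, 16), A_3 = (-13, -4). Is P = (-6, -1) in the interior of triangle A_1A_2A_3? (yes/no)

no

Barycentric coordinates of P: (-83/19, 7/19, 5).
The three coordinates are negative, positive, positive; a point is interior exactly when all three are positive.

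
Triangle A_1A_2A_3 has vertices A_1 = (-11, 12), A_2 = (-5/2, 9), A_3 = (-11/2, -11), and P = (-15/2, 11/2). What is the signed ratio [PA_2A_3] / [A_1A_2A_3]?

[A_1A_2A_3] = ½·((-11)·(9−(-11)) + (-5/2)·(-11−12) + (-11/2)·(12−9)) = ½·(-220 + 115/2 − 33/2) = -179/2.
[PA_2A_3] = ½·((-15/2)·(9−(-11)) + (-5/2)·(-11−(11/2)) + (-11/2)·(11/2−9)) = ½·(-150 + 165/4 + 77/4) = -179/4, so the ratio is (-179/4)/(-179/2) = 1/2.

1/2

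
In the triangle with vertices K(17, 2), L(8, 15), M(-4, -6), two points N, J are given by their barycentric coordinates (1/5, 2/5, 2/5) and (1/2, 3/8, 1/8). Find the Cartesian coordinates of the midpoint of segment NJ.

(8, 79/16)

Barycentric coordinates of the midpoint are the average: (7/20, 31/80, 21/80).
Converting: (7/20)·K + (31/80)·L + (21/80)·M = (8, 79/16).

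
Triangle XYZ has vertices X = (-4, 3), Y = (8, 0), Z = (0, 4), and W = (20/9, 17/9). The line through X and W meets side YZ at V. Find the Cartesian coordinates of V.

(16/3, 4/3)

Barycentric coordinates of W with respect to XYZ: (1/3, 4/9, 2/9).
On side YZ the X-coordinate is zero; dropping W's X-weight 1/3 and renormalizing the remaining 4/9 : 2/9 gives weights 2/3, 1/3 on Y, Z.
V = (2/3)·(8, 0) + (1/3)·(0, 4) = (16/3, 4/3).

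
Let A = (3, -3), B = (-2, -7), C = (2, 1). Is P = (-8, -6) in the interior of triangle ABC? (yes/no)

no

Barycentric coordinates of P: (-13/6, 47/24, 29/24).
The three coordinates are negative, positive, positive; a point is interior exactly when all three are positive.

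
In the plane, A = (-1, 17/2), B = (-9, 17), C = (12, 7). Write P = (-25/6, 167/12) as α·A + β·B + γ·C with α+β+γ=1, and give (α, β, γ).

(1/6, 2/3, 1/6)

Signed area of the reference triangle: [ABC] = ½·((-1)·(17−7) + (-9)·(7−(17/2)) + 12·(17/2−17)) = ½·(-10 + 27/2 − 102) = -197/4.
[PBC] = ½·((-25/6)·(17−7) + (-9)·(7−(167/12)) + 12·(167/12−17)) = ½·(-125/3 + 249/4 − 37) = -197/24, so the A-coordinate is (-197/24)/(-197/4) = 1/6.
[APC] = ½·((-1)·(167/12−7) + (-25/6)·(7−(17/2)) + 12·(17/2−(167/12))) = ½·(-83/12 + 25/4 − 65) = -197/6, so the B-coordinate is 2/3.
[ABP] = ½·((-1)·(17−(167/12)) + (-9)·(167/12−(17/2)) + (-25/6)·(17/2−17)) = ½·(-37/12 − 195/4 + 425/12) = -197/24, so the C-coordinate is 1/6.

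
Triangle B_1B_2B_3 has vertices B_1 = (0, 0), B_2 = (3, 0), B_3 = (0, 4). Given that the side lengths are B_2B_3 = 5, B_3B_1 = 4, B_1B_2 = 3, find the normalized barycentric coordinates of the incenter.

The incenter has barycentric coordinates proportional to the opposite side lengths: (5 : 4 : 3).
Normalizing by 5+4+3 = 12 gives (5/12, 1/3, 1/4).

(5/12, 1/3, 1/4)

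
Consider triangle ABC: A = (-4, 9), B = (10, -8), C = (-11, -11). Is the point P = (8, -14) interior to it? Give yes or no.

no

Barycentric coordinates of P: (-40/133, 401/399, 118/399).
The three coordinates are negative, positive, positive; a point is interior exactly when all three are positive.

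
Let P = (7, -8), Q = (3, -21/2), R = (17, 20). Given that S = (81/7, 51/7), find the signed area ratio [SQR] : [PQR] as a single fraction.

[PQR] = ½·(7·(-21/2−20) + 3·(20−(-8)) + 17·(-8−(-21/2))) = ½·(-427/2 + 84 + 85/2) = -87/2.
[SQR] = ½·((81/7)·(-21/2−20) + 3·(20−(51/7)) + 17·(51/7−(-21/2))) = ½·(-4941/14 + 267/7 + 4233/14) = -87/14, so the ratio is (-87/14)/(-87/2) = 1/7.

1/7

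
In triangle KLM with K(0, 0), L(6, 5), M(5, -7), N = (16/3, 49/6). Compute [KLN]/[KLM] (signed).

[KLM] = ½·(0·(5−(-7)) + 6·(-7−0) + 5·(0−5)) = ½·(0 − 42 − 25) = -67/2.
[KLN] = ½·(0·(5−(49/6)) + 6·(49/6−0) + (16/3)·(0−5)) = ½·(0 + 49 − 80/3) = 67/6, so the ratio is (67/6)/(-67/2) = -1/3.

-1/3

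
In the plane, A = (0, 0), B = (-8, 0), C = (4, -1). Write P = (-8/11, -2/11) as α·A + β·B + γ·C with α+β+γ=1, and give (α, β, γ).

(7/11, 2/11, 2/11)

Signed area of the reference triangle: [ABC] = ½·(0·(0−(-1)) + (-8)·(-1−0) + 4·(0−0)) = ½·(0 + 8 + 0) = 4.
[PBC] = ½·((-8/11)·(0−(-1)) + (-8)·(-1−(-2/11)) + 4·(-2/11−0)) = ½·(-8/11 + 72/11 − 8/11) = 28/11, so the A-coordinate is (28/11)/4 = 7/11.
[APC] = ½·(0·(-2/11−(-1)) + (-8/11)·(-1−0) + 4·(0−(-2/11))) = ½·(0 + 8/11 + 8/11) = 8/11, so the B-coordinate is 2/11.
[ABP] = ½·(0·(0−(-2/11)) + (-8)·(-2/11−0) + (-8/11)·(0−0)) = ½·(0 + 16/11 + 0) = 8/11, so the C-coordinate is 2/11.
Check: 7/11 + 2/11 + 2/11 = 1.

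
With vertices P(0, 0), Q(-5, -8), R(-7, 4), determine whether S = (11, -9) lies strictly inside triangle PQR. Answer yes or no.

no

Barycentric coordinates of S: (5/2, 1/4, -7/4).
The three coordinates are positive, positive, negative; a point is interior exactly when all three are positive.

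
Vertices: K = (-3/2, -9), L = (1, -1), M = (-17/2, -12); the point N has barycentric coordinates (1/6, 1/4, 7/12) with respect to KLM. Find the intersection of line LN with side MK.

(-125/18, -34/3)

Line LN meets MK where the L-coordinate vanishes; zeroing N's L-weight and renormalizing leaves M, K-weights 7/12 : 1/6 → (7/9, 2/9).
So J = (7/9)·M + (2/9)·K = (-125/18, -34/3).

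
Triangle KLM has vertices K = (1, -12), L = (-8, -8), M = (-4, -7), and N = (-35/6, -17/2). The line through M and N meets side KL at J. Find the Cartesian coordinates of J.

Barycentric coordinates of N with respect to KLM: (1/6, 2/3, 1/6).
On side KL the M-coordinate is zero; dropping N's M-weight 1/6 and renormalizing the remaining 1/6 : 2/3 gives weights 1/5, 4/5 on K, L.
J = (1/5)·(1, -12) + (4/5)·(-8, -8) = (-31/5, -44/5).

(-31/5, -44/5)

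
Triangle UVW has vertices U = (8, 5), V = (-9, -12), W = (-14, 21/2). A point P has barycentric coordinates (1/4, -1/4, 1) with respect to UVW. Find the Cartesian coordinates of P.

(-39/4, 59/4)

P = (1/4)·U + (-1/4)·V + 1·W.
x-coordinate: (1/4)·8 + (-1/4)·(-9) + 1·(-14) = -39/4.
y-coordinate: (1/4)·5 + (-1/4)·(-12) + 1·(21/2) = 59/4.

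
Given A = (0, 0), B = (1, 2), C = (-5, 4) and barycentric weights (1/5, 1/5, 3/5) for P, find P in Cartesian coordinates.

(-14/5, 14/5)

P = (1/5)·A + (1/5)·B + (3/5)·C.
x-coordinate: (1/5)·0 + (1/5)·1 + (3/5)·(-5) = -14/5.
y-coordinate: (1/5)·0 + (1/5)·2 + (3/5)·4 = 14/5.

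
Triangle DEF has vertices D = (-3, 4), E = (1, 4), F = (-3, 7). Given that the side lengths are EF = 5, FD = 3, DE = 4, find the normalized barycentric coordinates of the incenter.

(5/12, 1/4, 1/3)

The incenter has barycentric coordinates proportional to the opposite side lengths: (5 : 3 : 4).
Normalizing by 5+3+4 = 12 gives (5/12, 1/4, 1/3).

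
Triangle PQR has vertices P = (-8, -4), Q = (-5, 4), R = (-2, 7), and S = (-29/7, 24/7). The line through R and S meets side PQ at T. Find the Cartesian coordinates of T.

Barycentric coordinates of S with respect to PQR: (2/7, 1/7, 4/7).
On side PQ the R-coordinate is zero; dropping S's R-weight 4/7 and renormalizing the remaining 2/7 : 1/7 gives weights 2/3, 1/3 on P, Q.
T = (2/3)·(-8, -4) + (1/3)·(-5, 4) = (-7, -4/3).

(-7, -4/3)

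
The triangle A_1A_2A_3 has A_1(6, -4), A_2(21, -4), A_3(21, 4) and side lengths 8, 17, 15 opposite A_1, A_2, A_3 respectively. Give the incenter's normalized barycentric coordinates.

The incenter has barycentric coordinates proportional to the opposite side lengths: (8 : 17 : 15).
Normalizing by 8+17+15 = 40 gives (1/5, 17/40, 3/8).

(1/5, 17/40, 3/8)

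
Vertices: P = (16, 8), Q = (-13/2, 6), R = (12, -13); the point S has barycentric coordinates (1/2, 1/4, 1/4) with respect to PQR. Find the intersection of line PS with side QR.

Line PS meets QR where the P-coordinate vanishes; zeroing S's P-weight and renormalizing leaves Q, R-weights 1/4 : 1/4 → (1/2, 1/2).
So T = (1/2)·Q + (1/2)·R = (11/4, -7/2).

(11/4, -7/2)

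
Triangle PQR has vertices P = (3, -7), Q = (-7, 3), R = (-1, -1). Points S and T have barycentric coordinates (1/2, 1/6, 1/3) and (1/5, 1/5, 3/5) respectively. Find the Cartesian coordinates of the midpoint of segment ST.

Barycentric coordinates of the midpoint are the average: (7/20, 11/60, 7/15).
Converting: (7/20)·P + (11/60)·Q + (7/15)·R = (-7/10, -71/30).

(-7/10, -71/30)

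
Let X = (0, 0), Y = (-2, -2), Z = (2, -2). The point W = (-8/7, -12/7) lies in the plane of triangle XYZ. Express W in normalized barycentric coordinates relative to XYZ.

Signed area of the reference triangle: [XYZ] = ½·(0·(-2−(-2)) + (-2)·(-2−0) + 2·(0−(-2))) = ½·(0 + 4 + 4) = 4.
[WYZ] = ½·((-8/7)·(-2−(-2)) + (-2)·(-2−(-12/7)) + 2·(-12/7−(-2))) = ½·(0 + 4/7 + 4/7) = 4/7, so the X-coordinate is (4/7)/4 = 1/7.
[XWZ] = ½·(0·(-12/7−(-2)) + (-8/7)·(-2−0) + 2·(0−(-12/7))) = ½·(0 + 16/7 + 24/7) = 20/7, so the Y-coordinate is 5/7.
[XYW] = ½·(0·(-2−(-12/7)) + (-2)·(-12/7−0) + (-8/7)·(0−(-2))) = ½·(0 + 24/7 − 16/7) = 4/7, so the Z-coordinate is 1/7.
Check: 1/7 + 5/7 + 1/7 = 1.

(1/7, 5/7, 1/7)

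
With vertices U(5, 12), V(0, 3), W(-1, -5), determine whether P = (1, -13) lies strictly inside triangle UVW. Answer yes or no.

Barycentric coordinates of P: (24/31, -82/31, 89/31).
The three coordinates are positive, negative, positive; a point is interior exactly when all three are positive.

no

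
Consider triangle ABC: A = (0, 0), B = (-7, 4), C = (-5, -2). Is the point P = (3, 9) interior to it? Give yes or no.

Barycentric coordinates of P: (35/17, 39/34, -75/34).
The three coordinates are positive, positive, negative; a point is interior exactly when all three are positive.

no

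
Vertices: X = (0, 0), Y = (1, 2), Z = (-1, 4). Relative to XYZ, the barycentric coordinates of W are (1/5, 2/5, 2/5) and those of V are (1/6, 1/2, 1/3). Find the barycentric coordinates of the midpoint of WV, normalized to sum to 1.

Since both coordinate triples sum to 1, the midpoint's barycentrics are the componentwise average.
(1/5+1/6)/2 = 11/60; similarly 9/20 and 11/30.

(11/60, 9/20, 11/30)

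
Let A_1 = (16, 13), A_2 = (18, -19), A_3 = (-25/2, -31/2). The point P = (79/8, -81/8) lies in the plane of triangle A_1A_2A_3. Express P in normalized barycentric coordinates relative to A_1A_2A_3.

Signed area of the reference triangle: [A_1A_2A_3] = ½·(16·(-19−(-31/2)) + 18·(-31/2−13) + (-25/2)·(13−(-19))) = ½·(-56 − 513 − 400) = -969/2.
[PA_2A_3] = ½·((79/8)·(-19−(-31/2)) + 18·(-31/2−(-81/8)) + (-25/2)·(-81/8−(-19))) = ½·(-553/16 − 387/4 − 1775/16) = -969/8, so the A_1-coordinate is (-969/8)/(-969/2) = 1/4.
[A_1PA_3] = ½·(16·(-81/8−(-31/2)) + (79/8)·(-31/2−13) + (-25/2)·(13−(-81/8))) = ½·(86 − 4503/16 − 4625/16) = -969/4, so the A_2-coordinate is 1/2.
[A_1A_2P] = ½·(16·(-19−(-81/8)) + 18·(-81/8−13) + (79/8)·(13−(-19))) = ½·(-142 − 1665/4 + 316) = -969/8, so the A_3-coordinate is 1/4.
Check: 1/4 + 1/2 + 1/4 = 1.

(1/4, 1/2, 1/4)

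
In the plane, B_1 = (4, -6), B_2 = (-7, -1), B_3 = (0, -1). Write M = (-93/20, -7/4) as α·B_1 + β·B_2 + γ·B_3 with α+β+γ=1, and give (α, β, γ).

Signed area of the reference triangle: [B_1B_2B_3] = ½·(4·(-1−(-1)) + (-7)·(-1−(-6)) + 0·(-6−(-1))) = ½·(0 − 35 + 0) = -35/2.
[MB_2B_3] = ½·((-93/20)·(-1−(-1)) + (-7)·(-1−(-7/4)) + 0·(-7/4−(-1))) = ½·(0 − 21/4 + 0) = -21/8, so the B_1-coordinate is (-21/8)/(-35/2) = 3/20.
[B_1MB_3] = ½·(4·(-7/4−(-1)) + (-93/20)·(-1−(-6)) + 0·(-6−(-7/4))) = ½·(-3 − 93/4 + 0) = -105/8, so the B_2-coordinate is 3/4.
[B_1B_2M] = ½·(4·(-1−(-7/4)) + (-7)·(-7/4−(-6)) + (-93/20)·(-6−(-1))) = ½·(3 − 119/4 + 93/4) = -7/4, so the B_3-coordinate is 1/10.
Check: 3/20 + 3/4 + 1/10 = 1.

(3/20, 3/4, 1/10)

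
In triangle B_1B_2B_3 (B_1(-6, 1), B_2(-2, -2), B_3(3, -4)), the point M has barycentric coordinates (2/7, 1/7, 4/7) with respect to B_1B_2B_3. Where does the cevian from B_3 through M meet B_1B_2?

Line B_3M meets B_1B_2 where the B_3-coordinate vanishes; zeroing M's B_3-weight and renormalizing leaves B_1, B_2-weights 2/7 : 1/7 → (2/3, 1/3).
So N = (2/3)·B_1 + (1/3)·B_2 = (-14/3, 0).

(-14/3, 0)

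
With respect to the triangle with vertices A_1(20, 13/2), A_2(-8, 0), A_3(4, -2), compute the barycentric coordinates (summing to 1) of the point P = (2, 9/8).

(1/4, 1/2, 1/4)

Signed area of the reference triangle: [A_1A_2A_3] = ½·(20·(0−(-2)) + (-8)·(-2−(13/2)) + 4·(13/2−0)) = ½·(40 + 68 + 26) = 67.
[PA_2A_3] = ½·(2·(0−(-2)) + (-8)·(-2−(9/8)) + 4·(9/8−0)) = ½·(4 + 25 + 9/2) = 67/4, so the A_1-coordinate is (67/4)/67 = 1/4.
[A_1PA_3] = ½·(20·(9/8−(-2)) + 2·(-2−(13/2)) + 4·(13/2−(9/8))) = ½·(125/2 − 17 + 43/2) = 67/2, so the A_2-coordinate is 1/2.
[A_1A_2P] = ½·(20·(0−(9/8)) + (-8)·(9/8−(13/2)) + 2·(13/2−0)) = ½·(-45/2 + 43 + 13) = 67/4, so the A_3-coordinate is 1/4.
Check: 1/4 + 1/2 + 1/4 = 1.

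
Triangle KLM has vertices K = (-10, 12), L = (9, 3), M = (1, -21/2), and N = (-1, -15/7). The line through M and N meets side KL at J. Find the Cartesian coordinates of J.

(-11/3, 9)

Barycentric coordinates of N with respect to KLM: (2/7, 1/7, 4/7).
On side KL the M-coordinate is zero; dropping N's M-weight 4/7 and renormalizing the remaining 2/7 : 1/7 gives weights 2/3, 1/3 on K, L.
J = (2/3)·(-10, 12) + (1/3)·(9, 3) = (-11/3, 9).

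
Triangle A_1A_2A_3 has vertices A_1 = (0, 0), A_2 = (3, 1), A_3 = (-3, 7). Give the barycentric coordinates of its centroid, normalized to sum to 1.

(1/3, 1/3, 1/3)

The centroid is the average of the vertices, so each weight is 1/3.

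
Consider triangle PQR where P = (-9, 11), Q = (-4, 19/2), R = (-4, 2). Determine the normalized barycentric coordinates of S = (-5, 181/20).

(1/5, 7/10, 1/10)

Signed area of the reference triangle: [PQR] = ½·((-9)·(19/2−2) + (-4)·(2−11) + (-4)·(11−(19/2))) = ½·(-135/2 + 36 − 6) = -75/4.
[SQR] = ½·((-5)·(19/2−2) + (-4)·(2−(181/20)) + (-4)·(181/20−(19/2))) = ½·(-75/2 + 141/5 + 9/5) = -15/4, so the P-coordinate is (-15/4)/(-75/4) = 1/5.
[PSR] = ½·((-9)·(181/20−2) + (-5)·(2−11) + (-4)·(11−(181/20))) = ½·(-1269/20 + 45 − 39/5) = -105/8, so the Q-coordinate is 7/10.
[PQS] = ½·((-9)·(19/2−(181/20)) + (-4)·(181/20−11) + (-5)·(11−(19/2))) = ½·(-81/20 + 39/5 − 15/2) = -15/8, so the R-coordinate is 1/10.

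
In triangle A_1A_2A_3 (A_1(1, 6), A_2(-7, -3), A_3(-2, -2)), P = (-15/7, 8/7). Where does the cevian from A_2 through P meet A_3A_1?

(-1/5, 14/5)

Barycentric coordinates of P with respect to A_1A_2A_3: (3/7, 2/7, 2/7).
On side A_3A_1 the A_2-coordinate is zero; dropping P's A_2-weight 2/7 and renormalizing the remaining 2/7 : 3/7 gives weights 2/5, 3/5 on A_3, A_1.
Q = (2/5)·(-2, -2) + (3/5)·(1, 6) = (-1/5, 14/5).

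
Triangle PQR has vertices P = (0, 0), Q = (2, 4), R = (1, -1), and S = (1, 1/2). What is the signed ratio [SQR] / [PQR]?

1/4

[PQR] = ½·(0·(4−(-1)) + 2·(-1−0) + 1·(0−4)) = ½·(0 − 2 − 4) = -3.
[SQR] = ½·(1·(4−(-1)) + 2·(-1−(1/2)) + 1·(1/2−4)) = ½·(5 − 3 − 7/2) = -3/4, so the ratio is (-3/4)/(-3) = 1/4.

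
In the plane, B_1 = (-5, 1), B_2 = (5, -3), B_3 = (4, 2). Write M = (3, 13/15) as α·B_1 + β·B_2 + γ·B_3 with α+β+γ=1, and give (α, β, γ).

(2/15, 1/5, 2/3)

Signed area of the reference triangle: [B_1B_2B_3] = ½·((-5)·(-3−2) + 5·(2−1) + 4·(1−(-3))) = ½·(25 + 5 + 16) = 23.
[MB_2B_3] = ½·(3·(-3−2) + 5·(2−(13/15)) + 4·(13/15−(-3))) = ½·(-15 + 17/3 + 232/15) = 46/15, so the B_1-coordinate is (46/15)/23 = 2/15.
[B_1MB_3] = ½·((-5)·(13/15−2) + 3·(2−1) + 4·(1−(13/15))) = ½·(17/3 + 3 + 8/15) = 23/5, so the B_2-coordinate is 1/5.
[B_1B_2M] = ½·((-5)·(-3−(13/15)) + 5·(13/15−1) + 3·(1−(-3))) = ½·(58/3 − 2/3 + 12) = 46/3, so the B_3-coordinate is 2/3.
Check: 2/15 + 1/5 + 2/3 = 1.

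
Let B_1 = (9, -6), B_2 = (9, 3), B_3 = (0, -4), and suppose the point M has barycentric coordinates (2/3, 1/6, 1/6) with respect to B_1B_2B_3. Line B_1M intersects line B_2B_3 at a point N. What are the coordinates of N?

Line B_1M meets B_2B_3 where the B_1-coordinate vanishes; zeroing M's B_1-weight and renormalizing leaves B_2, B_3-weights 1/6 : 1/6 → (1/2, 1/2).
So N = (1/2)·B_2 + (1/2)·B_3 = (9/2, -1/2).

(9/2, -1/2)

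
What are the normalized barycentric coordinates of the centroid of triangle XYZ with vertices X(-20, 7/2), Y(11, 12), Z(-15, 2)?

(1/3, 1/3, 1/3)

The centroid is the average of the vertices, so each weight is 1/3.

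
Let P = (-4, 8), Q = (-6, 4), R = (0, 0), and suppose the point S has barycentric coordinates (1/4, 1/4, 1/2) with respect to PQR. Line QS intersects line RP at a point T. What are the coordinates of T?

(-4/3, 8/3)

Line QS meets RP where the Q-coordinate vanishes; zeroing S's Q-weight and renormalizing leaves R, P-weights 1/2 : 1/4 → (2/3, 1/3).
So T = (2/3)·R + (1/3)·P = (-4/3, 8/3).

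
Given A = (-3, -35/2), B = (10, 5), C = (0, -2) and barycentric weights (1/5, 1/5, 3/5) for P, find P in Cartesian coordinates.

(7/5, -37/10)

P = (1/5)·A + (1/5)·B + (3/5)·C.
x-coordinate: (1/5)·(-3) + (1/5)·10 + (3/5)·0 = 7/5.
y-coordinate: (1/5)·(-35/2) + (1/5)·5 + (3/5)·(-2) = -37/10.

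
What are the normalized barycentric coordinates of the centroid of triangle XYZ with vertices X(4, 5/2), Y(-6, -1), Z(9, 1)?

The centroid is the average of the vertices, so each weight is 1/3.

(1/3, 1/3, 1/3)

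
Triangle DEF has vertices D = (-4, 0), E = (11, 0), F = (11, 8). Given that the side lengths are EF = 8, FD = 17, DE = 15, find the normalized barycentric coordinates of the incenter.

(1/5, 17/40, 3/8)

The incenter has barycentric coordinates proportional to the opposite side lengths: (8 : 17 : 15).
Normalizing by 8+17+15 = 40 gives (1/5, 17/40, 3/8).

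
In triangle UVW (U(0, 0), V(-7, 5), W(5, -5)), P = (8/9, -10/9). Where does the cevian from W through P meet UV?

Barycentric coordinates of P with respect to UVW: (5/9, 1/9, 1/3).
On side UV the W-coordinate is zero; dropping P's W-weight 1/3 and renormalizing the remaining 5/9 : 1/9 gives weights 5/6, 1/6 on U, V.
Q = (5/6)·(0, 0) + (1/6)·(-7, 5) = (-7/6, 5/6).

(-7/6, 5/6)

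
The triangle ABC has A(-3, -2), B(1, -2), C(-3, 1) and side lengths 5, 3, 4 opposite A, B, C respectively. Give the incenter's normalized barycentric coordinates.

(5/12, 1/4, 1/3)

The incenter has barycentric coordinates proportional to the opposite side lengths: (5 : 3 : 4).
Normalizing by 5+3+4 = 12 gives (5/12, 1/4, 1/3).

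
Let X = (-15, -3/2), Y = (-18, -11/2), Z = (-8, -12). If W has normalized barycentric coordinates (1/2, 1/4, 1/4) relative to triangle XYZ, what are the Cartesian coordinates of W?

(-14, -41/8)

W = (1/2)·X + (1/4)·Y + (1/4)·Z.
x-coordinate: (1/2)·(-15) + (1/4)·(-18) + (1/4)·(-8) = -14.
y-coordinate: (1/2)·(-3/2) + (1/4)·(-11/2) + (1/4)·(-12) = -41/8.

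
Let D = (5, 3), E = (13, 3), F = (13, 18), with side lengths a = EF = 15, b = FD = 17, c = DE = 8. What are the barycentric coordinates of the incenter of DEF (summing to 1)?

(3/8, 17/40, 1/5)

The incenter has barycentric coordinates proportional to the opposite side lengths: (15 : 17 : 8).
Normalizing by 15+17+8 = 40 gives (3/8, 17/40, 1/5).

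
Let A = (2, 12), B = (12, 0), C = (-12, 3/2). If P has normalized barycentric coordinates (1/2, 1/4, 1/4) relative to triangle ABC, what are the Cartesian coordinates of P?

(1, 51/8)

P = (1/2)·A + (1/4)·B + (1/4)·C.
x-coordinate: (1/2)·2 + (1/4)·12 + (1/4)·(-12) = 1.
y-coordinate: (1/2)·12 + (1/4)·0 + (1/4)·(3/2) = 51/8.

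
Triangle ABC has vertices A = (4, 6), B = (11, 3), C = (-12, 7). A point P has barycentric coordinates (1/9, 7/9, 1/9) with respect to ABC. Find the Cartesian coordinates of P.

(23/3, 34/9)

P = (1/9)·A + (7/9)·B + (1/9)·C.
x-coordinate: (1/9)·4 + (7/9)·11 + (1/9)·(-12) = 23/3.
y-coordinate: (1/9)·6 + (7/9)·3 + (1/9)·7 = 34/9.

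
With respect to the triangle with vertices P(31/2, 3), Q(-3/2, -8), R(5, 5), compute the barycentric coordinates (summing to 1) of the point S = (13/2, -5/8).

(3/8, 3/8, 1/4)

Signed area of the reference triangle: [PQR] = ½·((31/2)·(-8−5) + (-3/2)·(5−3) + 5·(3−(-8))) = ½·(-403/2 − 3 + 55) = -299/4.
[SQR] = ½·((13/2)·(-8−5) + (-3/2)·(5−(-5/8)) + 5·(-5/8−(-8))) = ½·(-169/2 − 135/16 + 295/8) = -897/32, so the P-coordinate is (-897/32)/(-299/4) = 3/8.
[PSR] = ½·((31/2)·(-5/8−5) + (13/2)·(5−3) + 5·(3−(-5/8))) = ½·(-1395/16 + 13 + 145/8) = -897/32, so the Q-coordinate is 3/8.
[PQS] = ½·((31/2)·(-8−(-5/8)) + (-3/2)·(-5/8−3) + (13/2)·(3−(-8))) = ½·(-1829/16 + 87/16 + 143/2) = -299/16, so the R-coordinate is 1/4.
Check: 3/8 + 3/8 + 1/4 = 1.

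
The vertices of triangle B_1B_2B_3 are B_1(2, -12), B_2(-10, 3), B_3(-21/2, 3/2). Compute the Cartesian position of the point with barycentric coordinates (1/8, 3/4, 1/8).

(-137/16, 15/16)

M = (1/8)·B_1 + (3/4)·B_2 + (1/8)·B_3.
x-coordinate: (1/8)·2 + (3/4)·(-10) + (1/8)·(-21/2) = -137/16.
y-coordinate: (1/8)·(-12) + (3/4)·3 + (1/8)·(3/2) = 15/16.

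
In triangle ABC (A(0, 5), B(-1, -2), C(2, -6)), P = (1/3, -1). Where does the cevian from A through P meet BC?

(1/2, -4)

Barycentric coordinates of P with respect to ABC: (1/3, 1/3, 1/3).
On side BC the A-coordinate is zero; dropping P's A-weight 1/3 and renormalizing the remaining 1/3 : 1/3 gives weights 1/2, 1/2 on B, C.
Q = (1/2)·(-1, -2) + (1/2)·(2, -6) = (1/2, -4).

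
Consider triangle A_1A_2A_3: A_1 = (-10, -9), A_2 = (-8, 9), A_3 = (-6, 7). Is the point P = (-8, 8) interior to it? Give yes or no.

Barycentric coordinates of P: (1/20, 9/10, 1/20).
The three coordinates are positive, positive, positive; a point is interior exactly when all three are positive.

yes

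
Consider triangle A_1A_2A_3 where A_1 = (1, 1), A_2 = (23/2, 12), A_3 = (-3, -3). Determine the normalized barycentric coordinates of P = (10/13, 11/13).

(5/13, 2/13, 6/13)

Signed area of the reference triangle: [A_1A_2A_3] = ½·(1·(12−(-3)) + (23/2)·(-3−1) + (-3)·(1−12)) = ½·(15 − 46 + 33) = 1.
[PA_2A_3] = ½·((10/13)·(12−(-3)) + (23/2)·(-3−(11/13)) + (-3)·(11/13−12)) = ½·(150/13 − 575/13 + 435/13) = 5/13, so the A_1-coordinate is (5/13)/1 = 5/13.
[A_1PA_3] = ½·(1·(11/13−(-3)) + (10/13)·(-3−1) + (-3)·(1−(11/13))) = ½·(50/13 − 40/13 − 6/13) = 2/13, so the A_2-coordinate is 2/13.
[A_1A_2P] = ½·(1·(12−(11/13)) + (23/2)·(11/13−1) + (10/13)·(1−12)) = ½·(145/13 − 23/13 − 110/13) = 6/13, so the A_3-coordinate is 6/13.
Check: 5/13 + 2/13 + 6/13 = 1.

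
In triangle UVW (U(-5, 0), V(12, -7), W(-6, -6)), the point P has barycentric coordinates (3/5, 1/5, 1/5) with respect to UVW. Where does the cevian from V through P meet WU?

(-21/4, -3/2)

Line VP meets WU where the V-coordinate vanishes; zeroing P's V-weight and renormalizing leaves W, U-weights 1/5 : 3/5 → (1/4, 3/4).
So Q = (1/4)·W + (3/4)·U = (-21/4, -3/2).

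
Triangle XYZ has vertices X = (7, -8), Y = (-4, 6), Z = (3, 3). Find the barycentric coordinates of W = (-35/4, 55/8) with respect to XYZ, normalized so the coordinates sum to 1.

(1/8, 7/4, -7/8)

Signed area of the reference triangle: [XYZ] = ½·(7·(6−3) + (-4)·(3−(-8)) + 3·(-8−6)) = ½·(21 − 44 − 42) = -65/2.
[WYZ] = ½·((-35/4)·(6−3) + (-4)·(3−(55/8)) + 3·(55/8−6)) = ½·(-105/4 + 31/2 + 21/8) = -65/16, so the X-coordinate is (-65/16)/(-65/2) = 1/8.
[XWZ] = ½·(7·(55/8−3) + (-35/4)·(3−(-8)) + 3·(-8−(55/8))) = ½·(217/8 − 385/4 − 357/8) = -455/8, so the Y-coordinate is 7/4.
[XYW] = ½·(7·(6−(55/8)) + (-4)·(55/8−(-8)) + (-35/4)·(-8−6)) = ½·(-49/8 − 119/2 + 245/2) = 455/16, so the Z-coordinate is -7/8.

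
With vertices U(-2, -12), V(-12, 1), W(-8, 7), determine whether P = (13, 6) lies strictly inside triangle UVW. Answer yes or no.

no

Barycentric coordinates of P: (65/56, -393/112, 375/112).
The three coordinates are positive, negative, positive; a point is interior exactly when all three are positive.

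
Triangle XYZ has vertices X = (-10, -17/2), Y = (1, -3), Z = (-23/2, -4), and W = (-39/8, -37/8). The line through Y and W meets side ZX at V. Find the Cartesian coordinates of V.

Barycentric coordinates of W with respect to XYZ: (1/4, 1/2, 1/4).
On side ZX the Y-coordinate is zero; dropping W's Y-weight 1/2 and renormalizing the remaining 1/4 : 1/4 gives weights 1/2, 1/2 on Z, X.
V = (1/2)·(-23/2, -4) + (1/2)·(-10, -17/2) = (-43/4, -25/4).

(-43/4, -25/4)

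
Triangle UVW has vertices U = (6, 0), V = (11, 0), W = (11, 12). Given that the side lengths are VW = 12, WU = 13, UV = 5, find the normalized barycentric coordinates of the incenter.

(2/5, 13/30, 1/6)

The incenter has barycentric coordinates proportional to the opposite side lengths: (12 : 13 : 5).
Normalizing by 12+13+5 = 30 gives (2/5, 13/30, 1/6).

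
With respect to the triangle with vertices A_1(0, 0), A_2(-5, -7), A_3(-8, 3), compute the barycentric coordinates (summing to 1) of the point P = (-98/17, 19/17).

(4/17, 2/17, 11/17)

Signed area of the reference triangle: [A_1A_2A_3] = ½·(0·(-7−3) + (-5)·(3−0) + (-8)·(0−(-7))) = ½·(0 − 15 − 56) = -71/2.
[PA_2A_3] = ½·((-98/17)·(-7−3) + (-5)·(3−(19/17)) + (-8)·(19/17−(-7))) = ½·(980/17 − 160/17 − 1104/17) = -142/17, so the A_1-coordinate is (-142/17)/(-71/2) = 4/17.
[A_1PA_3] = ½·(0·(19/17−3) + (-98/17)·(3−0) + (-8)·(0−(19/17))) = ½·(0 − 294/17 + 152/17) = -71/17, so the A_2-coordinate is 2/17.
[A_1A_2P] = ½·(0·(-7−(19/17)) + (-5)·(19/17−0) + (-98/17)·(0−(-7))) = ½·(0 − 95/17 − 686/17) = -781/34, so the A_3-coordinate is 11/17.
Check: 4/17 + 2/17 + 11/17 = 1.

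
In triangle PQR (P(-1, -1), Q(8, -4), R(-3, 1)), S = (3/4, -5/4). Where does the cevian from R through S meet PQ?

(2, -2)

Barycentric coordinates of S with respect to PQR: (1/2, 1/4, 1/4).
On side PQ the R-coordinate is zero; dropping S's R-weight 1/4 and renormalizing the remaining 1/2 : 1/4 gives weights 2/3, 1/3 on P, Q.
T = (2/3)·(-1, -1) + (1/3)·(8, -4) = (2, -2).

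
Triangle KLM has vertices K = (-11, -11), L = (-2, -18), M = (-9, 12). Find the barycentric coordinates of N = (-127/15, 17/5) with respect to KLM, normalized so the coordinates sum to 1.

(1/5, 2/15, 2/3)

Signed area of the reference triangle: [KLM] = ½·((-11)·(-18−12) + (-2)·(12−(-11)) + (-9)·(-11−(-18))) = ½·(330 − 46 − 63) = 221/2.
[NLM] = ½·((-127/15)·(-18−12) + (-2)·(12−(17/5)) + (-9)·(17/5−(-18))) = ½·(254 − 86/5 − 963/5) = 221/10, so the K-coordinate is (221/10)/(221/2) = 1/5.
[KNM] = ½·((-11)·(17/5−12) + (-127/15)·(12−(-11)) + (-9)·(-11−(17/5))) = ½·(473/5 − 2921/15 + 648/5) = 221/15, so the L-coordinate is 2/15.
[KLN] = ½·((-11)·(-18−(17/5)) + (-2)·(17/5−(-11)) + (-127/15)·(-11−(-18))) = ½·(1177/5 − 144/5 − 889/15) = 221/3, so the M-coordinate is 2/3.
Check: 1/5 + 2/15 + 2/3 = 1.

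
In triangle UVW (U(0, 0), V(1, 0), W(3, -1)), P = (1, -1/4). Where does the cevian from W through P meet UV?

Barycentric coordinates of P with respect to UVW: (1/2, 1/4, 1/4).
On side UV the W-coordinate is zero; dropping P's W-weight 1/4 and renormalizing the remaining 1/2 : 1/4 gives weights 2/3, 1/3 on U, V.
Q = (2/3)·(0, 0) + (1/3)·(1, 0) = (1/3, 0).

(1/3, 0)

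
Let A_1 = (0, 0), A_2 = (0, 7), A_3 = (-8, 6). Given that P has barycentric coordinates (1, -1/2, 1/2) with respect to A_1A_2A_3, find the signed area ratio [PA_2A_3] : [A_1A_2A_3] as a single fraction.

The signed ratio [PA_2A_3]/[A_1A_2A_3] equals the barycentric coordinate of P at vertex A_1, which is 1.

1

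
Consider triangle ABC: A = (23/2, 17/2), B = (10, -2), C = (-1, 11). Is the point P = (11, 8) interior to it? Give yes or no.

yes

Barycentric coordinates of P: (41/45, 1/18, 1/30).
The three coordinates are positive, positive, positive; a point is interior exactly when all three are positive.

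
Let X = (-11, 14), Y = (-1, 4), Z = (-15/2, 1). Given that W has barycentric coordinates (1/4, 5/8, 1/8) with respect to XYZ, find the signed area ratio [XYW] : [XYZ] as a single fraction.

The signed ratio [XYW]/[XYZ] equals the barycentric coordinate of W at vertex Z, which is 1/8.

1/8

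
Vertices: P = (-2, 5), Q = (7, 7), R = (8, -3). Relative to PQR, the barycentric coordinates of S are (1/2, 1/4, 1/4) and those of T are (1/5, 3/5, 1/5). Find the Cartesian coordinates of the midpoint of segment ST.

(163/40, 81/20)

Barycentric coordinates of the midpoint are the average: (7/20, 17/40, 9/40).
Converting: (7/20)·P + (17/40)·Q + (9/40)·R = (163/40, 81/20).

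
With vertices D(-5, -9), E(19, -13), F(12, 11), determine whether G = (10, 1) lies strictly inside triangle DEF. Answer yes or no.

Barycentric coordinates of G: (59/274, 65/274, 75/137).
The three coordinates are positive, positive, positive; a point is interior exactly when all three are positive.

yes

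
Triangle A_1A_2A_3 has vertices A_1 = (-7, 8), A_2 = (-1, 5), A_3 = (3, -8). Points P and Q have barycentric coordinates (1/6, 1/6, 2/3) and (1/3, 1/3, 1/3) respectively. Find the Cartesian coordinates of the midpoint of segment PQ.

Barycentric coordinates of the midpoint are the average: (1/4, 1/4, 1/2).
Converting: (1/4)·A_1 + (1/4)·A_2 + (1/2)·A_3 = (-1/2, -3/4).

(-1/2, -3/4)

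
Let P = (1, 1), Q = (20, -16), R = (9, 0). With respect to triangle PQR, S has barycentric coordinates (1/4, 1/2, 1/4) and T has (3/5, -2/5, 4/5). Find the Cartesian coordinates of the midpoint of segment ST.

(123/20, -3/8)

Barycentric coordinates of the midpoint are the average: (17/40, 1/20, 21/40).
Converting: (17/40)·P + (1/20)·Q + (21/40)·R = (123/20, -3/8).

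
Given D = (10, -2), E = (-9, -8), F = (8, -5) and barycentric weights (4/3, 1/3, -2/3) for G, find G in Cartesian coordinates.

G = (4/3)·D + (1/3)·E + (-2/3)·F.
x-coordinate: (4/3)·10 + (1/3)·(-9) + (-2/3)·8 = 5.
y-coordinate: (4/3)·(-2) + (1/3)·(-8) + (-2/3)·(-5) = -2.

(5, -2)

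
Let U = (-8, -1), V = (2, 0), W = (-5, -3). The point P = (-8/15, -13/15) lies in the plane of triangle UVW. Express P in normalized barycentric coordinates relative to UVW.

(1/15, 2/3, 4/15)

Signed area of the reference triangle: [UVW] = ½·((-8)·(0−(-3)) + 2·(-3−(-1)) + (-5)·(-1−0)) = ½·(-24 − 4 + 5) = -23/2.
[PVW] = ½·((-8/15)·(0−(-3)) + 2·(-3−(-13/15)) + (-5)·(-13/15−0)) = ½·(-8/5 − 64/15 + 13/3) = -23/30, so the U-coordinate is (-23/30)/(-23/2) = 1/15.
[UPW] = ½·((-8)·(-13/15−(-3)) + (-8/15)·(-3−(-1)) + (-5)·(-1−(-13/15))) = ½·(-256/15 + 16/15 + 2/3) = -23/3, so the V-coordinate is 2/3.
[UVP] = ½·((-8)·(0−(-13/15)) + 2·(-13/15−(-1)) + (-8/15)·(-1−0)) = ½·(-104/15 + 4/15 + 8/15) = -46/15, so the W-coordinate is 4/15.
Check: 1/15 + 2/3 + 4/15 = 1.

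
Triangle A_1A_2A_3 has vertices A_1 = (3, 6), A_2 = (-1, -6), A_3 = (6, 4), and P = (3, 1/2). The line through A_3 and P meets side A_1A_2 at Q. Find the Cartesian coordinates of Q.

Barycentric coordinates of P with respect to A_1A_2A_3: (1/8, 3/8, 1/2).
On side A_1A_2 the A_3-coordinate is zero; dropping P's A_3-weight 1/2 and renormalizing the remaining 1/8 : 3/8 gives weights 1/4, 3/4 on A_1, A_2.
Q = (1/4)·(3, 6) + (3/4)·(-1, -6) = (0, -3).

(0, -3)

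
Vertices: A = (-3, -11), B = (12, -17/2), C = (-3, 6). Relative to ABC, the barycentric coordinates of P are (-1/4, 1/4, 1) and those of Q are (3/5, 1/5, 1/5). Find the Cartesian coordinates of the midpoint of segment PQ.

Barycentric coordinates of the midpoint are the average: (7/40, 9/40, 3/5).
Converting: (7/40)·A + (9/40)·B + (3/5)·C = (3/8, -19/80).

(3/8, -19/80)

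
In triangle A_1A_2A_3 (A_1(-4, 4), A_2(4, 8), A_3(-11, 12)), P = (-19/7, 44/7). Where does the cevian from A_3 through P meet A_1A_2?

(-4/3, 16/3)

Barycentric coordinates of P with respect to A_1A_2A_3: (4/7, 2/7, 1/7).
On side A_1A_2 the A_3-coordinate is zero; dropping P's A_3-weight 1/7 and renormalizing the remaining 4/7 : 2/7 gives weights 2/3, 1/3 on A_1, A_2.
Q = (2/3)·(-4, 4) + (1/3)·(4, 8) = (-4/3, 16/3).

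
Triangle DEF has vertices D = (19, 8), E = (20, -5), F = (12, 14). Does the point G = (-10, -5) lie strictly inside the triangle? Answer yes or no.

Barycentric coordinates of G: (-114/17, 53/17, 78/17).
The three coordinates are negative, positive, positive; a point is interior exactly when all three are positive.

no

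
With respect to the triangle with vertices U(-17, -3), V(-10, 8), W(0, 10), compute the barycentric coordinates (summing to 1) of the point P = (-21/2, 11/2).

(1/4, 5/8, 1/8)

Signed area of the reference triangle: [UVW] = ½·((-17)·(8−10) + (-10)·(10−(-3)) + 0·(-3−8)) = ½·(34 − 130 + 0) = -48.
[PVW] = ½·((-21/2)·(8−10) + (-10)·(10−(11/2)) + 0·(11/2−8)) = ½·(21 − 45 + 0) = -12, so the U-coordinate is (-12)/(-48) = 1/4.
[UPW] = ½·((-17)·(11/2−10) + (-21/2)·(10−(-3)) + 0·(-3−(11/2))) = ½·(153/2 − 273/2 + 0) = -30, so the V-coordinate is 5/8.
[UVP] = ½·((-17)·(8−(11/2)) + (-10)·(11/2−(-3)) + (-21/2)·(-3−8)) = ½·(-85/2 − 85 + 231/2) = -6, so the W-coordinate is 1/8.
Check: 1/4 + 5/8 + 1/8 = 1.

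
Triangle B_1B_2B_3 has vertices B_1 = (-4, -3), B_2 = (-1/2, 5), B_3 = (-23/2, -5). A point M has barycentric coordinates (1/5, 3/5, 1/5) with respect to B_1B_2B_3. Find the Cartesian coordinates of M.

M = (1/5)·B_1 + (3/5)·B_2 + (1/5)·B_3.
x-coordinate: (1/5)·(-4) + (3/5)·(-1/2) + (1/5)·(-23/2) = -17/5.
y-coordinate: (1/5)·(-3) + (3/5)·5 + (1/5)·(-5) = 7/5.

(-17/5, 7/5)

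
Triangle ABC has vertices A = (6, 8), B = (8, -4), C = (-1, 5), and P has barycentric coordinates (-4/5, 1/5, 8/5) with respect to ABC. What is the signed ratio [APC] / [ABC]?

The signed ratio [APC]/[ABC] equals the barycentric coordinate of P at vertex B, which is 1/5.

1/5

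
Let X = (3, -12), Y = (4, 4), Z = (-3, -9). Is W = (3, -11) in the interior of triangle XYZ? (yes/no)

Barycentric coordinates of W: (92/99, 2/33, 1/99).
The three coordinates are positive, positive, positive; a point is interior exactly when all three are positive.

yes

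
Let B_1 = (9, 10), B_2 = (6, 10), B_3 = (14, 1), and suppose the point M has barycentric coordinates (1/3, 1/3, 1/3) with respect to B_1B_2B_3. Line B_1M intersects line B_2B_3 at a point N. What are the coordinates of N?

(10, 11/2)

Line B_1M meets B_2B_3 where the B_1-coordinate vanishes; zeroing M's B_1-weight and renormalizing leaves B_2, B_3-weights 1/3 : 1/3 → (1/2, 1/2).
So N = (1/2)·B_2 + (1/2)·B_3 = (10, 11/2).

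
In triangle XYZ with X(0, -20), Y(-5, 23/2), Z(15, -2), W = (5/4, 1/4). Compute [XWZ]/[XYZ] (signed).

1/2

[XYZ] = ½·(0·(23/2−(-2)) + (-5)·(-2−(-20)) + 15·(-20−(23/2))) = ½·(0 − 90 − 945/2) = -1125/4.
[XWZ] = ½·(0·(1/4−(-2)) + (5/4)·(-2−(-20)) + 15·(-20−(1/4))) = ½·(0 + 45/2 − 1215/4) = -1125/8, so the ratio is (-1125/8)/(-1125/4) = 1/2.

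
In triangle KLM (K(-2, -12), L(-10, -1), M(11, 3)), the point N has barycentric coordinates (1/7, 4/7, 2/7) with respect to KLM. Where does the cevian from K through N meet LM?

Line KN meets LM where the K-coordinate vanishes; zeroing N's K-weight and renormalizing leaves L, M-weights 4/7 : 2/7 → (2/3, 1/3).
So J = (2/3)·L + (1/3)·M = (-3, 1/3).

(-3, 1/3)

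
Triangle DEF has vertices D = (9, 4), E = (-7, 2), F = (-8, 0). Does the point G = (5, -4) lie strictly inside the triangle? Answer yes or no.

Barycentric coordinates of G: (1, -4, 4).
The three coordinates are positive, negative, positive; a point is interior exactly when all three are positive.

no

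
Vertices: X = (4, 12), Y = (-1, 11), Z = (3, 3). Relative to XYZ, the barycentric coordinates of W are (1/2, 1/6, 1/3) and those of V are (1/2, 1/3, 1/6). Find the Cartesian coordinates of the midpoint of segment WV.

(5/2, 19/2)

Barycentric coordinates of the midpoint are the average: (1/2, 1/4, 1/4).
Converting: (1/2)·X + (1/4)·Y + (1/4)·Z = (5/2, 19/2).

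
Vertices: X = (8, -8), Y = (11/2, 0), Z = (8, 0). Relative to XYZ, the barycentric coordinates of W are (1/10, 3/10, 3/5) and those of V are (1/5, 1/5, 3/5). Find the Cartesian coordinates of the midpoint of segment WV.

Barycentric coordinates of the midpoint are the average: (3/20, 1/4, 3/5).
Converting: (3/20)·X + (1/4)·Y + (3/5)·Z = (59/8, -6/5).

(59/8, -6/5)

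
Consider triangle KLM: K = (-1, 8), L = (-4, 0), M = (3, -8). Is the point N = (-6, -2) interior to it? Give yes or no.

no

Barycentric coordinates of N: (-3/8, 3/2, -1/8).
The three coordinates are negative, positive, negative; a point is interior exactly when all three are positive.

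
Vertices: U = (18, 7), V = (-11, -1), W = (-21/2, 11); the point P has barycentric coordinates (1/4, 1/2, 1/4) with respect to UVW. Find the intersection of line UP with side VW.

(-65/6, 3)

Line UP meets VW where the U-coordinate vanishes; zeroing P's U-weight and renormalizing leaves V, W-weights 1/2 : 1/4 → (2/3, 1/3).
So Q = (2/3)·V + (1/3)·W = (-65/6, 3).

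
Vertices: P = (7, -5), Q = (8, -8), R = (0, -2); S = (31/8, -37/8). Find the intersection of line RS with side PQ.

Barycentric coordinates of S with respect to PQR: (1/8, 3/8, 1/2).
On side PQ the R-coordinate is zero; dropping S's R-weight 1/2 and renormalizing the remaining 1/8 : 3/8 gives weights 1/4, 3/4 on P, Q.
T = (1/4)·(7, -5) + (3/4)·(8, -8) = (31/4, -29/4).

(31/4, -29/4)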